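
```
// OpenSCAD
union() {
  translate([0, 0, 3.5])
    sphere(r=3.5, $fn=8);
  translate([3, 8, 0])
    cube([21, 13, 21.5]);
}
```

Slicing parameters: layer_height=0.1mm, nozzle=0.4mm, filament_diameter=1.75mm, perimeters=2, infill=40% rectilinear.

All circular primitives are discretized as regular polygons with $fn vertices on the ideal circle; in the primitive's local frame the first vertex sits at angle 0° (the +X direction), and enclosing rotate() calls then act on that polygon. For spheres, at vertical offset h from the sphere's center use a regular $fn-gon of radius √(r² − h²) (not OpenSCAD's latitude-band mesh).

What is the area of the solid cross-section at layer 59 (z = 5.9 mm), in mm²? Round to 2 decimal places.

At z = 5.9 mm: the sphere: section is a regular 8-gon, circumradius = √(r²−h²) = √(3.5²−2.4²) = 2.548 (area = (8/2)·2.548²·sin(360°/8) = 18.36 mm²); the cube at (3, 8) (footprint 21×13) is included at this height (area 273.00 mm²); Taking the union: the 2 present regions are separate (no shared area or edge), so areas and boundary lengths simply add and each stays a separate island — area = 291.36 mm². Overall, the cross-section has 2 separate islands. Net area = 291.36 mm².

291.36 mm²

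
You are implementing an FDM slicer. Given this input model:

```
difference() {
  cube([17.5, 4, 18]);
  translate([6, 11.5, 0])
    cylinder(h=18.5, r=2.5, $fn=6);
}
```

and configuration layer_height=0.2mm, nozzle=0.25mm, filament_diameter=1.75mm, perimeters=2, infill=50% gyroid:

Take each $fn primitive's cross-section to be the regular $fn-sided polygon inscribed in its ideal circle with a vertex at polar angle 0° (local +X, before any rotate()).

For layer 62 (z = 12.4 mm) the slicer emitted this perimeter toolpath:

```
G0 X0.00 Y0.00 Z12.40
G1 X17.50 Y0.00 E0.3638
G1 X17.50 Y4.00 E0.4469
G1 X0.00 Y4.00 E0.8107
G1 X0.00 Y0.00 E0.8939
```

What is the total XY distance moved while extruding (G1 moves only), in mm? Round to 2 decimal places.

43.00 mm

Sum the Euclidean lengths of each G1 segment: total = 43.00 mm.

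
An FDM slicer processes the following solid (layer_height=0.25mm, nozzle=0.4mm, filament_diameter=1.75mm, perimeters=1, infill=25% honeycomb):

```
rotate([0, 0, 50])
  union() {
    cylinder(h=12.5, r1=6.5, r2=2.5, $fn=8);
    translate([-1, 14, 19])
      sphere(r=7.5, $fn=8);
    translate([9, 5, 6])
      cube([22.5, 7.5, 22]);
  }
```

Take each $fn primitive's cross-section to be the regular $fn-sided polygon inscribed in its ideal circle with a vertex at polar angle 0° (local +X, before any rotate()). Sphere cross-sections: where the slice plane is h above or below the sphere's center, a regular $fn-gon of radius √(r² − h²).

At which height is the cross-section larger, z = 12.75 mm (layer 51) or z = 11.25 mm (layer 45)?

Layer 51 (z = 12.75): the cone is absent (z outside [0, 12.5]); the sphere at (-1, 14): section is a regular 8-gon, circumradius = √(r²−h²) = √(7.5²−6.25²) = 4.146 (area = (8/2)·4.146²·sin(360°/8) = 48.61 mm²); the cube at (9, 5) is present — its section is the full 22.5×7.5 rectangle (area 168.75 mm²); Taking the union: the 2 present regions are separate (no shared area or edge), so areas and boundary lengths simply add and each stays a separate island — area = 217.36 mm²; (whole slice rotated 50° about Z — lengths, areas and connectivity unchanged). So its area = 217.36 mm². Layer 45 (z = 11.25): the cone (r1=6.5→r2=2.5) has section circumradius 2.900 here — a regular 8-gon (area = (8/2)·2.900²·sin(360°/8) = 23.79 mm²); the sphere at (-1, 14) does not reach this height (|z−center|=7.750 > r=7.5); the 22.5×7.5 cube at (9, 5) contributes its full rectangle (area 168.75 mm²); Taking the union: the 2 present regions are separate (no shared area or edge), so areas and boundary lengths simply add and each stays a separate island — area = 192.54 mm²; (rotated 50° about Z; rotation is an isometry so areas/perimeters/island counts are preserved). So its area = 192.54 mm². Layer 51 is larger (217.36 vs 192.54 mm²).

layer 51 (z = 12.75 mm)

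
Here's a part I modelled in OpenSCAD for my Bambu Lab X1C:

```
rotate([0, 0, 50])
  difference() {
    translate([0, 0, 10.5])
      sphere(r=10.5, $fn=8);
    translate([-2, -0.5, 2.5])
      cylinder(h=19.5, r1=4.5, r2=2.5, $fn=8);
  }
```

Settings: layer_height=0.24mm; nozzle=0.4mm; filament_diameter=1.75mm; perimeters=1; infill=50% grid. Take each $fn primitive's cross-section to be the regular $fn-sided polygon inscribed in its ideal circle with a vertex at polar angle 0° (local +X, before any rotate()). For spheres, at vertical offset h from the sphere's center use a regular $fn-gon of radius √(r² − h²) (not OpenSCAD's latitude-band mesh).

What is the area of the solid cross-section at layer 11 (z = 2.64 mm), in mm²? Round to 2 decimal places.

80.18 mm²

At z = 2.64 mm: the r=10.5 sphere slices to a regular 8-gon of circumradius 6.962 (√(r²−h²) with h=7.86 from center) (area = (8/2)·6.962²·sin(360°/8) = 137.09 mm²); the cone at (-2, -0.5) contributes a regular 8-gon of circumradius 4.486 (interpolated between r1=4.5 and r2=2.5 at t=0.007) (area = (8/2)·4.486²·sin(360°/8) = 56.91 mm²); Taking the first minus the rest: starting from the r=10.5 sphere (137.09 mm²), the cone at (-2, -0.5) lies wholly inside it (removes its full 56.91 mm² and its 27.47 mm outline becomes a hole wall) — area = 80.18 mm²; (whole slice rotated 50° about Z — lengths, areas and connectivity unchanged). Overall, the cross-section is one region with 1 hole. Net area = 80.18 mm².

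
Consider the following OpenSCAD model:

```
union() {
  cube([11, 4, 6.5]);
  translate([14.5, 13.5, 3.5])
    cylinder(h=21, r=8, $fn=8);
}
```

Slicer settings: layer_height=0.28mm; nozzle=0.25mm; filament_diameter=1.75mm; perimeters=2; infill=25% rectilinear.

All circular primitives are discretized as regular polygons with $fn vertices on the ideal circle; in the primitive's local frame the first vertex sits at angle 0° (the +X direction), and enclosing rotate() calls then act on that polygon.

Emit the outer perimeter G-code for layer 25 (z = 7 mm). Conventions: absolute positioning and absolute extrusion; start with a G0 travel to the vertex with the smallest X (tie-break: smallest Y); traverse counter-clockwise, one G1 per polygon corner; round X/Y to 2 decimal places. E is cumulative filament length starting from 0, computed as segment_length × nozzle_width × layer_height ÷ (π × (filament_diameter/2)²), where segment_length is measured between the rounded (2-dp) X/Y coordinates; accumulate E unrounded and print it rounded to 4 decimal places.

At z = 7 mm: the cube is not intersected at this z (z outside [0, 6.5]); the r=8 cylinder at (14.5, 13.5) gives a regular 8-gon of circumradius 8 (constant along its height); Taking the union: only the r=8 cylinder at (14.5, 13.5) is present, so the union is just that shape — 1 connected region. The outline is a single polygon with 8 vertices. Extrusion per mm of travel: 0.25 × 0.28 / (π × 0.875²) = 0.029103. Accumulating E over each segment gives final E = 1.4259.

G0 X6.50 Y13.50 Z7.00
G1 X8.84 Y7.84 E0.1782
G1 X14.50 Y5.50 E0.3565
G1 X20.16 Y7.84 E0.5347
G1 X22.50 Y13.50 E0.7130
G1 X20.16 Y19.16 E0.8912
G1 X14.50 Y21.50 E1.0695
G1 X8.84 Y19.16 E1.2477
G1 X6.50 Y13.50 E1.4259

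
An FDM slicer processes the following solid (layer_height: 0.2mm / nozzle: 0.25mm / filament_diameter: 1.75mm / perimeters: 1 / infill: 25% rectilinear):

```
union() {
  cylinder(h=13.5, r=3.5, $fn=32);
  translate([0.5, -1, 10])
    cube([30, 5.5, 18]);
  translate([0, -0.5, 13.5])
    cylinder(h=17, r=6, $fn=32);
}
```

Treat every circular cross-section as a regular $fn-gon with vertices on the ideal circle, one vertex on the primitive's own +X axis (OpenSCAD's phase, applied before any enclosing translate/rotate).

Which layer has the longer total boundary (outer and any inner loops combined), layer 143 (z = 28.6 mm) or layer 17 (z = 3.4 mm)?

Layer 143 (z = 28.6): the cylinder is not intersected at this z (z outside [0, 13.5]); the cube at (0.5, -1) is not intersected at this z (z outside [10, 28]); the r=6 cylinder at (0, -0.5) gives a regular 32-gon of circumradius 6 (constant along its height) (perimeter = 2·32·6.000·sin(180°/32) = 37.64 mm); Taking the union: only the r=6 cylinder at (0, -0.5) is present, so the union is just that shape — boundary = 37.64 mm. So its perimeter = 37.64 mm. Layer 17 (z = 3.4): the r=3.5 cylinder gives a regular 32-gon of circumradius 3.5 (constant along its height) (perimeter = 2·32·3.500·sin(180°/32) = 21.96 mm); the cube at (0.5, -1) is absent (z outside [10, 28]); the cylinder at (0, -0.5) is absent (z outside [13.5, 30.5]); Combining (union): only the r=3.5 cylinder is present, so the union is just that shape — boundary = 21.96 mm. So its perimeter = 21.96 mm. Layer 143 is larger (37.64 vs 21.96 mm).

layer 143 (z = 28.6 mm)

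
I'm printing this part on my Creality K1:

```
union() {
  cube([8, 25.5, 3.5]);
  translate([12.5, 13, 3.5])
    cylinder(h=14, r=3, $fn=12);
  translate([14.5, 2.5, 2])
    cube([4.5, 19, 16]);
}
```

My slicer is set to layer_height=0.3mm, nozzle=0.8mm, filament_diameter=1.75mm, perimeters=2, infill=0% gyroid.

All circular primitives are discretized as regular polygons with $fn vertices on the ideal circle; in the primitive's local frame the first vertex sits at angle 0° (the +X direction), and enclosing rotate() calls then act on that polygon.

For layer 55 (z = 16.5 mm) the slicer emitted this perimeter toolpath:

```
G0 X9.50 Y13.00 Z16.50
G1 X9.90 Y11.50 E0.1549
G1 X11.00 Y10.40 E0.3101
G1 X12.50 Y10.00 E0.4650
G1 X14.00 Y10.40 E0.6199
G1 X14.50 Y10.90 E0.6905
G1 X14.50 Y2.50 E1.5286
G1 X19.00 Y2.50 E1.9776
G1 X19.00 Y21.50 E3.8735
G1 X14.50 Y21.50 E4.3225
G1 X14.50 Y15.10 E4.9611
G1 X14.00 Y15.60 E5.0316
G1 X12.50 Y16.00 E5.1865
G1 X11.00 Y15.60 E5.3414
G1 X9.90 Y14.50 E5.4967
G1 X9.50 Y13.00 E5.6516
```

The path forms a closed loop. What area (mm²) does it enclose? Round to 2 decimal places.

Apply the shoelace formula to the sequence of (X, Y) vertices; enclosed area = 109.76 mm².

109.76 mm²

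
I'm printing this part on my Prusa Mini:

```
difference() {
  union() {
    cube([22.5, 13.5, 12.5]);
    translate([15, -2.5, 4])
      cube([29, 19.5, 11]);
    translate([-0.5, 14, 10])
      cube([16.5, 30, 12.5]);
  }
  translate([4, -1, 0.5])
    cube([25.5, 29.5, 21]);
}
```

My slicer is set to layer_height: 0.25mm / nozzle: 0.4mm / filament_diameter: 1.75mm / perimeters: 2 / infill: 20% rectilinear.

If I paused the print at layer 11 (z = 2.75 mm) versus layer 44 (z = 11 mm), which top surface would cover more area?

Layer 11 (z = 2.75): the cube (footprint 22.5×13.5) is included at this height (area 303.75 mm²); the cube at (15, -2.5) is not intersected at this z (z outside [4, 15]); the cube at (-0.5, 14) is not intersected at this z (z outside [10, 22.5]); Merging all regions: only the 22.5×13.5 cube is present, so the union is just that shape — area = 303.75 mm²; the cube at (4, -1) (footprint 25.5×29.5) is included at this height (area 752.25 mm²); Subtracting the remaining from the first: starting from the result so far (303.75 mm²), the 25.5×29.5 cube at (4, -1) partially overlaps it — only the 249.75 mm² overlap (of its 752.25 mm²) is removed, clipping the outline — area = 54.00 mm². So its area = 54.00 mm². Layer 44 (z = 11): the cube is present — its section is the full 22.5×13.5 rectangle (area 303.75 mm²); the cube at (15, -2.5) (footprint 29×19.5) is included at this height (area 565.50 mm²); the 16.5×30 cube at (-0.5, 14) contributes its full rectangle (area 495.00 mm²); Merging all regions: the regions partially overlap — summed areas 1364.25 mm² minus the doubly-counted overlap 104.25 mm² gives 1260.00 mm² — area = 1260.00 mm²; the cube at (4, -1) (footprint 25.5×29.5) is included at this height (area 752.25 mm²); Subtracting the remaining from the first: starting from the result so far (1260.00 mm²), the 25.5×29.5 cube at (4, -1) partially overlaps it — only the 580.50 mm² overlap (of its 752.25 mm²) is removed, clipping the outline — area = 679.50 mm². So its area = 679.50 mm². Layer 44 is larger (679.50 vs 54.00 mm²).

layer 44 (z = 11 mm)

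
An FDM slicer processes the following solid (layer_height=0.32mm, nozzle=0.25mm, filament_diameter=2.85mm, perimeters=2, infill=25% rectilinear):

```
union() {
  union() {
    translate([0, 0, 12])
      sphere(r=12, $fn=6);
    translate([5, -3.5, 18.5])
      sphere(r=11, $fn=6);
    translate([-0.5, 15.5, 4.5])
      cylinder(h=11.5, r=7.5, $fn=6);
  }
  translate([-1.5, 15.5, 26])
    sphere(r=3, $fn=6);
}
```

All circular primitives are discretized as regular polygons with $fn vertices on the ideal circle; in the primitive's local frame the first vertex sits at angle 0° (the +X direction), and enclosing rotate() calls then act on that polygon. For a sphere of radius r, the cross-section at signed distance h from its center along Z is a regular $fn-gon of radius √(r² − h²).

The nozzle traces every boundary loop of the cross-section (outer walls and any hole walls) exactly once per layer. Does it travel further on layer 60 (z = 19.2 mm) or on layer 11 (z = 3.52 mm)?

Layer 60 (z = 19.2): the r=12 sphere slices to a regular 6-gon of circumradius 9.600 (√(r²−h²) with h=7.2 from center) (perimeter = 2·6·9.600·sin(180°/6) = 57.60 mm); the sphere at (5, -3.5): section is a regular 6-gon, circumradius = √(r²−h²) = √(11²−0.7²) = 10.978 (perimeter = 2·6·10.978·sin(180°/6) = 65.87 mm); the cylinder at (-0.5, 15.5) is not intersected at this z (z outside [4.5, 16]); Merging all regions: the regions partially overlap (shared area 159.94 mm²), so the edge portions inside another operand are dropped and the merged outline is re-measured after clipping — boundary = 75.77 mm; the sphere at (-1.5, 15.5) is absent (|z−center|=6.800 > r=3); Merging all regions: only that combined region is present, so the union is just that shape — boundary = 75.77 mm. So its perimeter = 75.77 mm. Layer 11 (z = 3.52): the r=12 sphere slices to a regular 6-gon of circumradius 8.491 (√(r²−h²) with h=8.48 from center) (perimeter = 2·6·8.491·sin(180°/6) = 50.94 mm); the sphere at (5, -3.5) does not reach this height (|z−center|=14.980 > r=11); the cylinder at (-0.5, 15.5) is not intersected at this z (z outside [4.5, 16]); Merging all regions: only the r=12 sphere is present, so the union is just that shape — boundary = 50.94 mm; the sphere at (-1.5, 15.5) is absent (|z−center|=22.480 > r=3); Combining (union): only the result so far is present, so the union is just that shape — boundary = 50.94 mm. So its perimeter = 50.94 mm. Layer 60 is larger (75.77 vs 50.94 mm).

layer 60 (z = 19.2 mm)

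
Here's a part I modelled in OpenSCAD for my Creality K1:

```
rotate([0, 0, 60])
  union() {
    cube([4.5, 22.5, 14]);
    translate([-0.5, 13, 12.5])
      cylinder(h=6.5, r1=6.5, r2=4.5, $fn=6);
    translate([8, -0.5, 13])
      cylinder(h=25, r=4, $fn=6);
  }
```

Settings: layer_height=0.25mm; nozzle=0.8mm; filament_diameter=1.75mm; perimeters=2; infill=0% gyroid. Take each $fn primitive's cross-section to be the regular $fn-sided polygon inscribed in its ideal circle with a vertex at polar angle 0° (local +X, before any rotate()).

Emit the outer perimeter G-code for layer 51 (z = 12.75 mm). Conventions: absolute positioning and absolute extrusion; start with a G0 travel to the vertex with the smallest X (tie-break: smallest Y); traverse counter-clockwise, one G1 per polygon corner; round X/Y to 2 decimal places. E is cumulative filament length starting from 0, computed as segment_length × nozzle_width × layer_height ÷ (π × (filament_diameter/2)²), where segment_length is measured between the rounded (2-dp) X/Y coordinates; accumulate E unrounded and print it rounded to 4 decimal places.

At z = 12.75 mm: the cube is present — its section is the full 4.5×22.5 rectangle; the cone at (-0.5, 13) contributes a regular 6-gon of circumradius 6.423 (interpolated between r1=6.5 and r2=4.5 at t=0.038); the cylinder at (8, -0.5) is absent (z outside [13, 38]); Merging all regions: the regions partially overlap (shared area 44.52 mm²), so overlapping operands fuse into one piece — 1 connected region; (whole slice rotated 60° about Z — lengths, areas and connectivity unchanged). The outline is a single polygon with 12 vertices. Extrusion per mm of travel: 0.8 × 0.25 / (π × 0.875²) = 0.083150. Accumulating E over each segment gives final E = 5.3148.

G0 X-19.49 Y11.25 Z12.75
G1 X-16.08 Y9.28 E0.3275
G1 X-17.93 Y6.07 E0.6355
G1 X-14.72 Y0.50 E1.1701
G1 X-8.30 Y0.50 E1.7039
G1 X-6.44 Y3.72 E2.0131
G1 X0.00 Y0.00 E2.6315
G1 X2.25 Y3.90 E3.0059
G1 X-6.87 Y9.16 E3.8813
G1 X-8.30 Y11.63 E4.1186
G1 X-11.14 Y11.63 E4.3548
G1 X-17.24 Y15.15 E4.9404
G1 X-19.49 Y11.25 E5.3148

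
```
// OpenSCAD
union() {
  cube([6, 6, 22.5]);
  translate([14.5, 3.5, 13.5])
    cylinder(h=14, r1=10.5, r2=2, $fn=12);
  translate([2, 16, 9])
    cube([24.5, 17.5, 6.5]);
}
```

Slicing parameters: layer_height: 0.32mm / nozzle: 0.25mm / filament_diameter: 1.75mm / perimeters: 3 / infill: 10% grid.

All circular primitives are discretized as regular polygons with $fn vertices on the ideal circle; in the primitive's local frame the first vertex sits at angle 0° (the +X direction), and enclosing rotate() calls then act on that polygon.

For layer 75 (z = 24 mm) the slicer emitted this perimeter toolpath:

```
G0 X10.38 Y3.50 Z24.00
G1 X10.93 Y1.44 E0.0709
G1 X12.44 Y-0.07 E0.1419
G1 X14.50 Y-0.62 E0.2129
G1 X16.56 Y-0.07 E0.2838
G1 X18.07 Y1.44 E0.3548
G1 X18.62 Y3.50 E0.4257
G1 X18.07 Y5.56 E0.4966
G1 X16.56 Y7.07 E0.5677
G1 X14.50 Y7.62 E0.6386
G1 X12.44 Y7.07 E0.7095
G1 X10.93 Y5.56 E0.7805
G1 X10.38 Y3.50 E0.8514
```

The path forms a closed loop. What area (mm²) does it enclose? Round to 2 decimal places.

50.95 mm²

Apply the shoelace formula to the sequence of (X, Y) vertices; enclosed area = 50.95 mm².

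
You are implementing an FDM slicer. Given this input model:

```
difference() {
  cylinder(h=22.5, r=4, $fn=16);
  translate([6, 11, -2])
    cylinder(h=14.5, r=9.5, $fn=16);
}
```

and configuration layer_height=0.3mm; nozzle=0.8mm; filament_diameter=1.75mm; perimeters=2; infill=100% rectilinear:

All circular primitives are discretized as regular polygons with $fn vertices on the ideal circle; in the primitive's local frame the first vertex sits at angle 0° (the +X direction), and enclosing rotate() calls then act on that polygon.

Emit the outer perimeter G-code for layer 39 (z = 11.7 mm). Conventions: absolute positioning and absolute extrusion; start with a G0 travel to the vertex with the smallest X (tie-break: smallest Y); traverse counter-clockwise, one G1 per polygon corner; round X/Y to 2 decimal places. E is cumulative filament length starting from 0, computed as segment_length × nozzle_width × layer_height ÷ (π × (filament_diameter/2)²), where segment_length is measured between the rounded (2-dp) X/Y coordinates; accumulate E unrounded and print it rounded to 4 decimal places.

At z = 11.7 mm: the cylinder: section is a regular 16-gon, circumradius r=4; the cylinder at (6, 11): section is a regular 16-gon, circumradius r=9.5; Subtracting the remaining from the first: starting from the r=4 cylinder, the r=9.5 cylinder at (6, 11) partially overlaps it — only the 2.20 mm² overlap (of its 276.30 mm²) is removed, clipping the outline — 1 connected region. The outline is a single polygon with 16 vertices. Extrusion per mm of travel: 0.8 × 0.3 / (π × 0.875²) = 0.099780. Accumulating E over each segment gives final E = 2.4745.

G0 X-4.00 Y0.00 Z11.70
G1 X-3.70 Y-1.53 E0.1556
G1 X-2.83 Y-2.83 E0.3117
G1 X-1.53 Y-3.70 E0.4677
G1 X0.00 Y-4.00 E0.6233
G1 X1.53 Y-3.70 E0.7789
G1 X2.83 Y-2.83 E0.9350
G1 X3.70 Y-1.53 E1.0910
G1 X4.00 Y0.00 E1.2466
G1 X3.70 Y1.53 E1.4022
G1 X3.37 Y2.02 E1.4611
G1 X2.36 Y2.22 E1.5639
G1 X-0.23 Y3.95 E1.8746
G1 X-1.53 Y3.70 E2.0067
G1 X-2.83 Y2.83 E2.1628
G1 X-3.70 Y1.53 E2.3189
G1 X-4.00 Y0.00 E2.4745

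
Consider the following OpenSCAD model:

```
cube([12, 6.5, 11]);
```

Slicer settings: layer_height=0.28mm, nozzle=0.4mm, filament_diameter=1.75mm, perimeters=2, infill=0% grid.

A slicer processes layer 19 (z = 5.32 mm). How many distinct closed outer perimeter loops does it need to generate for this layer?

At z = 5.32 mm: the cube is present — its section is the full 12×6.5 rectangle. The result has 1 disconnected region.

1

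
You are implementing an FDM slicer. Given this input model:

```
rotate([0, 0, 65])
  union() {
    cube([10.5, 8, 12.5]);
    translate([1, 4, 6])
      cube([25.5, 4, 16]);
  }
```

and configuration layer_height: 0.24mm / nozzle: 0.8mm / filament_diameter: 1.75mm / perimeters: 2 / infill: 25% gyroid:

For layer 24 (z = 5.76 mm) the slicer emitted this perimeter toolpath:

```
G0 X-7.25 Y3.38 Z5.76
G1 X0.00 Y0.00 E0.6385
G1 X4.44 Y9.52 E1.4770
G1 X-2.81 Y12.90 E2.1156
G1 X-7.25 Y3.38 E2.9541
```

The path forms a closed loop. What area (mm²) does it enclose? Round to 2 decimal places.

84.03 mm²

Apply the shoelace formula to the sequence of (X, Y) vertices; enclosed area = 84.03 mm².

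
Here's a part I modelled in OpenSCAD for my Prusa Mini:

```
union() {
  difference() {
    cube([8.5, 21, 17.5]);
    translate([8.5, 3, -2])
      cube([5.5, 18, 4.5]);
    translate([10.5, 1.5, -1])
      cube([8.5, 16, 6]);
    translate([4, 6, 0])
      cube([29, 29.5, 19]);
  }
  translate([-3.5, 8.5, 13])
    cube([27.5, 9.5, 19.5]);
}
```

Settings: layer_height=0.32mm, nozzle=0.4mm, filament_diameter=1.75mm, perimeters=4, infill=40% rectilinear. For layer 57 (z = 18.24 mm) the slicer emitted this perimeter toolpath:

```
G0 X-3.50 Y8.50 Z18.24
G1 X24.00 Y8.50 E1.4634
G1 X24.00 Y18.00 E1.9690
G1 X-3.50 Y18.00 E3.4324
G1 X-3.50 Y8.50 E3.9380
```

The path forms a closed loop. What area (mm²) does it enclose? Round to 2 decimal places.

Apply the shoelace formula to the sequence of (X, Y) vertices; enclosed area = 261.25 mm².

261.25 mm²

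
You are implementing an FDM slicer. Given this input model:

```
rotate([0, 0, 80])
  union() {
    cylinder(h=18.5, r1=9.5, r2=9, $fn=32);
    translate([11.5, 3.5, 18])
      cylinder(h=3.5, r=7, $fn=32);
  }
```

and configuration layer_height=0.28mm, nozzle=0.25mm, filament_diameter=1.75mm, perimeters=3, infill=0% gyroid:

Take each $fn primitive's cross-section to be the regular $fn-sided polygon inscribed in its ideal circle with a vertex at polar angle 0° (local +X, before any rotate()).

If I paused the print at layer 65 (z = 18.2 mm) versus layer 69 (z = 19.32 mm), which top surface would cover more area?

layer 65 (z = 18.2 mm)

Layer 65 (z = 18.2): the cone: at t=0.984 of its height the radius interpolates to r₁+(r₂−r₁)t = 9.008, giving a regular 32-gon of that circumradius (area = (32/2)·9.008²·sin(360°/32) = 253.29 mm²); the cylinder at (11.5, 3.5): section is a regular 32-gon, circumradius r=7 (area = (32/2)·7.000²·sin(360°/32) = 152.95 mm²); Taking the union: the regions partially overlap — summed areas 406.24 mm² minus the doubly-counted overlap 27.97 mm² gives 378.27 mm² — area = 378.27 mm²; (whole slice rotated 80° about Z — lengths, areas and connectivity unchanged). So its area = 378.27 mm². Layer 69 (z = 19.32): the cone is not intersected at this z (z outside [0, 18.5]); the r=7 cylinder at (11.5, 3.5) gives a regular 32-gon of circumradius 7 (constant along its height) (area = (32/2)·7.000²·sin(360°/32) = 152.95 mm²); Combining (union): only the r=7 cylinder at (11.5, 3.5) is present, so the union is just that shape — area = 152.95 mm²; (rotated 80° about Z; rotation is an isometry so areas/perimeters/island counts are preserved). So its area = 152.95 mm². Layer 65 is larger (378.27 vs 152.95 mm²).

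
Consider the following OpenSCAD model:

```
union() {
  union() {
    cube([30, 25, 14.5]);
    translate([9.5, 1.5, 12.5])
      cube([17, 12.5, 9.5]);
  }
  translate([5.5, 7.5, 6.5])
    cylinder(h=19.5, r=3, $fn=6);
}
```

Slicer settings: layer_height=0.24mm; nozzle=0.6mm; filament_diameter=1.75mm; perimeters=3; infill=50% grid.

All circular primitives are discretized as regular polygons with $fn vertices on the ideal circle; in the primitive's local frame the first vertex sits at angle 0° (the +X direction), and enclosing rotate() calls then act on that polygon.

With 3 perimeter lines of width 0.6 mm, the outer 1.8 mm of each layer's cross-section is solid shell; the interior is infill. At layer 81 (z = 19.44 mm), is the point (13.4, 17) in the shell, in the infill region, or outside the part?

At z = 19.44 mm: the cube is not intersected at this z (z outside [0, 14.5]); the cube at (9.5, 1.5) is present — its section is the full 17×12.5 rectangle; Taking the union: only the 17×12.5 cube at (9.5, 1.5) is present, so the union is just that shape — 1 connected region; the cylinder at (5.5, 7.5): section is a regular 6-gon, circumradius r=3; Taking the union: the 2 present regions are separate (no shared area or edge), so areas and boundary lengths simply add and each stays a separate island — 2 connected regions. Overall, the cross-section has 2 separate islands. The nearest boundary edge runs (9.50, 14.00)→(26.50, 14.00); distance from the point to it = 3.00 mm. The point is not inside any of the regions above, so it lies outside the cross-section (3.00 mm from the nearest boundary).

outside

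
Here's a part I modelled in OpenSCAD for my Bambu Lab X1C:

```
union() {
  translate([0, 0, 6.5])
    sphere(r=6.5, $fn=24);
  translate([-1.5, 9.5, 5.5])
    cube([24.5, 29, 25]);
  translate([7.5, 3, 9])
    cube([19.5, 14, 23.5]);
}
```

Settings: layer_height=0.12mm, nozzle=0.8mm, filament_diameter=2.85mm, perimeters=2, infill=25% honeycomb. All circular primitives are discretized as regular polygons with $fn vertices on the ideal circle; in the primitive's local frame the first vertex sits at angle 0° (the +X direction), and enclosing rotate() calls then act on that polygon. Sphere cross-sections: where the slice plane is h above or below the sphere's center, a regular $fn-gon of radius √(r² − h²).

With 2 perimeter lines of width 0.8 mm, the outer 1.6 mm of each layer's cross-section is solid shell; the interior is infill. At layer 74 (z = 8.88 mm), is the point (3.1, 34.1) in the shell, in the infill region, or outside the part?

infill

At z = 8.88 mm: the r=6.5 sphere contributes a regular 24-gon of circumradius √(6.5²−2.38²) = 6.049; the 24.5×29 cube at (-1.5, 9.5) contributes its full rectangle; the cube at (7.5, 3) is absent (z outside [9, 32.5]); Taking the union: the 2 present regions are separate (no shared area or edge), so areas and boundary lengths simply add and each stays a separate island — 2 connected regions. Overall, the cross-section has 2 separate islands. The nearest boundary edge runs (-1.50, 38.50)→(23.00, 38.50); distance from the point to it = 4.40 mm. (Shell/infill is judged within the island containing the point — the largest one.) The point is inside the cross-section and 4.40 mm from the nearest boundary — more than the 1.6 mm shell width (2 × 0.8), so it's in the infill interior.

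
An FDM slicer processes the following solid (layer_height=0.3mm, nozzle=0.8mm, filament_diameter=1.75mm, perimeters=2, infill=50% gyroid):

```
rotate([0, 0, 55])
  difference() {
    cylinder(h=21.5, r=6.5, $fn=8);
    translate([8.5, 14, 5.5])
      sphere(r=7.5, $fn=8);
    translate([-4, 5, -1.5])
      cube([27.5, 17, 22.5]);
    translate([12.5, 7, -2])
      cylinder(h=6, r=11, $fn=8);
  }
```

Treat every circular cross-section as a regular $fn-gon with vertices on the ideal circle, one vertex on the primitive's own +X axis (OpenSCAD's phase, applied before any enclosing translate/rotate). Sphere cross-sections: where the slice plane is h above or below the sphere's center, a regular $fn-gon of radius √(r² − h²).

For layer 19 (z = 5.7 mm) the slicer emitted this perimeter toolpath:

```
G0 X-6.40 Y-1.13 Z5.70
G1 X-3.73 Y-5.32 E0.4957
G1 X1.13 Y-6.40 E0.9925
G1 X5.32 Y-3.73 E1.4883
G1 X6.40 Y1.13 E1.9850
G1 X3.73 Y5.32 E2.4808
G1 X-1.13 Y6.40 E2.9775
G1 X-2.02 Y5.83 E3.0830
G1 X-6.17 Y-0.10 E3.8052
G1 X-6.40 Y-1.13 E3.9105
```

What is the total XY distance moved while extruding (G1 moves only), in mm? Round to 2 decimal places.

Sum the Euclidean lengths of each G1 segment: total = 39.19 mm.

39.19 mm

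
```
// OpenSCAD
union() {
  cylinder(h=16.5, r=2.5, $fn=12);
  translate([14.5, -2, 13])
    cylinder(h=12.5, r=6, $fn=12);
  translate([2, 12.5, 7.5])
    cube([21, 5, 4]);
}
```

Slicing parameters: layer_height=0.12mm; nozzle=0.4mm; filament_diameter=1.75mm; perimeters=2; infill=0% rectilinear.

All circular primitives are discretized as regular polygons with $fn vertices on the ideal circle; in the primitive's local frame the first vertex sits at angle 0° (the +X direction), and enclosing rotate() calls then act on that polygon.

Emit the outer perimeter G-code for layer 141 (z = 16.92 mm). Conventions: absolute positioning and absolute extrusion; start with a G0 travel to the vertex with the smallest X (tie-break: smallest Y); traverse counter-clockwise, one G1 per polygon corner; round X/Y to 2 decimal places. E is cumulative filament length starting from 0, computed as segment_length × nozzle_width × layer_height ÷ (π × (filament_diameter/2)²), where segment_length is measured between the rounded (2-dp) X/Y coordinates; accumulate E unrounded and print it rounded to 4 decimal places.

G0 X8.50 Y-2.00 Z16.92
G1 X9.30 Y-5.00 E0.0620
G1 X11.50 Y-7.20 E0.1240
G1 X14.50 Y-8.00 E0.1860
G1 X17.50 Y-7.20 E0.2480
G1 X19.70 Y-5.00 E0.3101
G1 X20.50 Y-2.00 E0.3720
G1 X19.70 Y1.00 E0.4340
G1 X17.50 Y3.20 E0.4961
G1 X14.50 Y4.00 E0.5580
G1 X11.50 Y3.20 E0.6200
G1 X9.30 Y1.00 E0.6821
G1 X8.50 Y-2.00 E0.7440

At z = 16.92 mm: the cylinder is absent (z outside [0, 16.5]); the r=6 cylinder at (14.5, -2) gives a regular 12-gon of circumradius 6 (constant along its height); the cube at (2, 12.5) does not reach this height (z outside [7.5, 11.5]); Combining (union): only the r=6 cylinder at (14.5, -2) is present, so the union is just that shape — 1 connected region. The outline is a single polygon with 12 vertices. Extrusion per mm of travel: 0.4 × 0.12 / (π × 0.875²) = 0.019956. Accumulating E over each segment gives final E = 0.7440.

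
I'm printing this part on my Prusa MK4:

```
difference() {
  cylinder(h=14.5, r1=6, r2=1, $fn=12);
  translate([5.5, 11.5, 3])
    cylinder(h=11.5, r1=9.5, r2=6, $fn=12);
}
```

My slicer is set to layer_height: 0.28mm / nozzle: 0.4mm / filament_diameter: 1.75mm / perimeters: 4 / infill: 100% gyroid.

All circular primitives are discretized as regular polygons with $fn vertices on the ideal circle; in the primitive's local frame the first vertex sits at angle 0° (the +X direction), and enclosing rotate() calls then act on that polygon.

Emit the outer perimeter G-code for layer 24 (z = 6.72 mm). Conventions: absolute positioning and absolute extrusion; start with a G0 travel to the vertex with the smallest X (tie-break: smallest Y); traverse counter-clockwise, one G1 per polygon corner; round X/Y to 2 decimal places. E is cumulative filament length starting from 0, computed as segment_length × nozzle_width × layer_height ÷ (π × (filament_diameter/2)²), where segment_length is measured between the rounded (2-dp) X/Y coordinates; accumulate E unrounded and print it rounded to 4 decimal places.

At z = 6.72 mm: the cone (r1=6→r2=1) has section circumradius 3.683 here — a regular 12-gon; the cone at (5.5, 11.5) (r1=9.5→r2=6) has section circumradius 8.368 here — a regular 12-gon; Subtracting the remaining from the first: starting from the cone, the cone at (5.5, 11.5) misses the remaining region (no effect) — 1 connected region. The outline is a single polygon with 12 vertices. Extrusion per mm of travel: 0.4 × 0.28 / (π × 0.875²) = 0.046564. Accumulating E over each segment gives final E = 1.0649.

G0 X-3.68 Y0.00 Z6.72
G1 X-3.19 Y-1.84 E0.0887
G1 X-1.84 Y-3.19 E0.1776
G1 X0.00 Y-3.68 E0.2662
G1 X1.84 Y-3.19 E0.3549
G1 X3.19 Y-1.84 E0.4438
G1 X3.68 Y0.00 E0.5325
G1 X3.19 Y1.84 E0.6211
G1 X1.84 Y3.19 E0.7100
G1 X0.00 Y3.68 E0.7987
G1 X-1.84 Y3.19 E0.8873
G1 X-3.19 Y1.84 E0.9762
G1 X-3.68 Y0.00 E1.0649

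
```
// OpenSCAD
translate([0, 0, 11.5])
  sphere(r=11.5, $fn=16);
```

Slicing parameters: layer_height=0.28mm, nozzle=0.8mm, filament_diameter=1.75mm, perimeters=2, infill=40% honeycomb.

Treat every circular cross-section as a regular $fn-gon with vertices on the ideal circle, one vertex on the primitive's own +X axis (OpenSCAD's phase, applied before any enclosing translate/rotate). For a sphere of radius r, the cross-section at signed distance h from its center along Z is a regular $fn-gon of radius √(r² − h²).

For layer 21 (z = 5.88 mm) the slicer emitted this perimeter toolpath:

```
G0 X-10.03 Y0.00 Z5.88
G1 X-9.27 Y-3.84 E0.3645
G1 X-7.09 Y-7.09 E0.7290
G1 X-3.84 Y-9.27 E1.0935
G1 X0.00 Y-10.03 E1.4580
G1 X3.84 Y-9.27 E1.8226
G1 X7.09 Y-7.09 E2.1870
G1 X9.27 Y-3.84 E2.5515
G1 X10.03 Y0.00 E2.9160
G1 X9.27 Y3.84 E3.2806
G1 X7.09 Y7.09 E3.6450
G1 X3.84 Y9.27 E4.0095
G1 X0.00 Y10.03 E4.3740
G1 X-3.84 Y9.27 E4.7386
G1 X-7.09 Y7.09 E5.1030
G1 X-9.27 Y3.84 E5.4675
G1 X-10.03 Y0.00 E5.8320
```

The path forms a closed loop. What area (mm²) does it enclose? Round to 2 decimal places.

308.06 mm²

Apply the shoelace formula to the sequence of (X, Y) vertices; enclosed area = 308.06 mm².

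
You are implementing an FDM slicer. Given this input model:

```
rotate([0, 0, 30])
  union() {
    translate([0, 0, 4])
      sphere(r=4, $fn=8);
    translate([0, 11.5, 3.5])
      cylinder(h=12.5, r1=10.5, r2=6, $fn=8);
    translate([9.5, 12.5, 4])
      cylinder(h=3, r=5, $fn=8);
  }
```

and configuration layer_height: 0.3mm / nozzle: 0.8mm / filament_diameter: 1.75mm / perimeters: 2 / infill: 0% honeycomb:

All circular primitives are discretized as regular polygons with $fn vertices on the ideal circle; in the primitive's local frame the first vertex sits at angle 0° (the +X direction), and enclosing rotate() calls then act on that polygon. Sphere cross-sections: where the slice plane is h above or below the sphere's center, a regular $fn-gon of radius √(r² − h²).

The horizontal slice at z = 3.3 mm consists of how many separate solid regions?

At z = 3.3 mm: the sphere: section is a regular 8-gon, circumradius = √(r²−h²) = √(4²−0.7²) = 3.938; the cone at (0, 11.5) does not reach this height (z outside [3.5, 16]); the cylinder at (9.5, 12.5) is absent (z outside [4, 7]); Combining (union): only the r=4 sphere is present, so the union is just that shape — 1 connected region; (rotated 30° about Z; rotation is an isometry so areas/perimeters/island counts are preserved). The result has 1 disconnected region.

1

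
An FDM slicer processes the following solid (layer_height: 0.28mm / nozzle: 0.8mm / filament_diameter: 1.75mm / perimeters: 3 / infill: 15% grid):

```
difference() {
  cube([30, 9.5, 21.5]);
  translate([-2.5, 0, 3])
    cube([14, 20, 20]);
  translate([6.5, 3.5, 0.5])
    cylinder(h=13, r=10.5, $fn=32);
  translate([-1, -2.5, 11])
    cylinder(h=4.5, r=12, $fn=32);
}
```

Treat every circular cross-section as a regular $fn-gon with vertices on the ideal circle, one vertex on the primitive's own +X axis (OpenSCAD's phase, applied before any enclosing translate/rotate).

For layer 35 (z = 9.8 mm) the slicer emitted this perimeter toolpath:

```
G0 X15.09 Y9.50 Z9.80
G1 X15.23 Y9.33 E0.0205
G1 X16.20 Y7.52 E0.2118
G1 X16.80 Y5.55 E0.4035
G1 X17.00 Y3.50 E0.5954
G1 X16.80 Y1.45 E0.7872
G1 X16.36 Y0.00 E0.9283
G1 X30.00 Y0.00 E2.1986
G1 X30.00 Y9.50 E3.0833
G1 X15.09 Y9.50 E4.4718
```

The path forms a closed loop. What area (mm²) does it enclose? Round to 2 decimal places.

128.14 mm²

Apply the shoelace formula to the sequence of (X, Y) vertices; enclosed area = 128.14 mm².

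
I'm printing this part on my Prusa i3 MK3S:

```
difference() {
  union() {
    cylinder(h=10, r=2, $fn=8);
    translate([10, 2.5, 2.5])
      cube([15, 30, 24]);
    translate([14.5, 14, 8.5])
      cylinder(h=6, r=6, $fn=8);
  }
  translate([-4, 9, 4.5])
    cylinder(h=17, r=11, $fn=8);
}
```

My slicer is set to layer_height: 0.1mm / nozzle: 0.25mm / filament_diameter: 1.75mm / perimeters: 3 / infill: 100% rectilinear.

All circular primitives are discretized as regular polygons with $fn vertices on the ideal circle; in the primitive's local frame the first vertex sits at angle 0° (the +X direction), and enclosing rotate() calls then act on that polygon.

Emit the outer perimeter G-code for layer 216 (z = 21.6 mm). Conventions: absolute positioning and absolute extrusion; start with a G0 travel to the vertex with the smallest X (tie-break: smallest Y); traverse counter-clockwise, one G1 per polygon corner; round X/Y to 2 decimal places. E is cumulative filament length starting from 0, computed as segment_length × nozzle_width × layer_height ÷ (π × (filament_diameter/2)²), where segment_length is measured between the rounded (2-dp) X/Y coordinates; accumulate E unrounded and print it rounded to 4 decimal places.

G0 X10.00 Y2.50 Z21.60
G1 X25.00 Y2.50 E0.1559
G1 X25.00 Y32.50 E0.4677
G1 X10.00 Y32.50 E0.6236
G1 X10.00 Y2.50 E0.9354

At z = 21.6 mm: the cylinder is absent (z outside [0, 10]); the cube at (10, 2.5) is present — its section is the full 15×30 rectangle; the cylinder at (14.5, 14) does not reach this height (z outside [8.5, 14.5]); Merging all regions: only the 15×30 cube at (10, 2.5) is present, so the union is just that shape — 1 connected region; the cylinder at (-4, 9) is not intersected at this z (z outside [4.5, 21.5]); Taking the first minus the rest: none of the subtracted shapes is present at this height, so that combined region is unchanged — 1 connected region. The outline is a single polygon with 4 vertices. Extrusion per mm of travel: 0.25 × 0.1 / (π × 0.875²) = 0.010394. Accumulating E over each segment gives final E = 0.9354.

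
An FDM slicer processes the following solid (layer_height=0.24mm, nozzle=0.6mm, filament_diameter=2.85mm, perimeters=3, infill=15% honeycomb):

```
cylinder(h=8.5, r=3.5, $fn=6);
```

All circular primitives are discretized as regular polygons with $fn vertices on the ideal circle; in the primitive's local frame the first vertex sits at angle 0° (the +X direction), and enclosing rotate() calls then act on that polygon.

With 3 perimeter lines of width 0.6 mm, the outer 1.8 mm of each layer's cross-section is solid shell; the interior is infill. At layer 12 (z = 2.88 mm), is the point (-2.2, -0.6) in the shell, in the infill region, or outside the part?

At z = 2.88 mm: the r=3.5 cylinder gives a regular 6-gon of circumradius 3.5 (constant along its height). Overall, the cross-section is a single solid region. The nearest boundary edge runs (-3.50, 0.00)→(-1.75, -3.03); distance from the point to it = 0.83 mm. The point is inside the cross-section, 0.83 mm from the nearest boundary — within the 1.8 mm shell band (3 × 0.6).

shell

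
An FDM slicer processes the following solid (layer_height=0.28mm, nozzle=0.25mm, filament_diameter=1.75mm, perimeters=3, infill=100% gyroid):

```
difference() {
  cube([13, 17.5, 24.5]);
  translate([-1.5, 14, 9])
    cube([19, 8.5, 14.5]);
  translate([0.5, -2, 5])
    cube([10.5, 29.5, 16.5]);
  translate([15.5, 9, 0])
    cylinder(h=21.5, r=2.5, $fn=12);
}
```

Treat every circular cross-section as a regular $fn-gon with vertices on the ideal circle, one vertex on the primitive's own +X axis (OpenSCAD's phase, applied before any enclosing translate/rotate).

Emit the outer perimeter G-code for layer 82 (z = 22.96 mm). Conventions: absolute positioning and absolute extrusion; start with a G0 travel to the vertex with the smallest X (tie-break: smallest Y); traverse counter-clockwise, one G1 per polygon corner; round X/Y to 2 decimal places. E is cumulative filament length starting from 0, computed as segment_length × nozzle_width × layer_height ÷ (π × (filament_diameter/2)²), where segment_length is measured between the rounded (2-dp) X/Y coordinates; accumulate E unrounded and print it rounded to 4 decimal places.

G0 X0.00 Y0.00 Z22.96
G1 X13.00 Y0.00 E0.3783
G1 X13.00 Y14.00 E0.7858
G1 X0.00 Y14.00 E1.1641
G1 X0.00 Y0.00 E1.5715

At z = 22.96 mm: the cube is present — its section is the full 13×17.5 rectangle; the cube at (-1.5, 14) (footprint 19×8.5) is included at this height; the cube at (0.5, -2) is not intersected at this z (z outside [5, 21.5]); the cylinder at (15.5, 9) does not reach this height (z outside [0, 21.5]); Subtracting the remaining from the first: starting from the 13×17.5 cube, the 19×8.5 cube at (-1.5, 14) partially overlaps it — only the 45.50 mm² overlap (of its 161.50 mm²) is removed, clipping the outline — 1 connected region. The outline is a single polygon with 4 vertices. Extrusion per mm of travel: 0.25 × 0.28 / (π × 0.875²) = 0.029103. Accumulating E over each segment gives final E = 1.5715.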